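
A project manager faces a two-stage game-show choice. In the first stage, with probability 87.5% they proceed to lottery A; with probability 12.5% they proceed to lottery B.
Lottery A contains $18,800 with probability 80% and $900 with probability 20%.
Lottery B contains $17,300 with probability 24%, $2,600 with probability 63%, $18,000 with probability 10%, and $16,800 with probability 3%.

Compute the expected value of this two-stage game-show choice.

EV(A) = 0.8 × 18800 + 0.2 × 900 = 15040 + 180 = 15220
EV(B) = 0.24 × 17300 + 0.63 × 2600 + 0.1 × 18000 + 0.03 × 16800 = 4152 + 1638 + 1800 + 504 = 8094
Overall = 0.875 × 15220 + 0.125 × 8094 = 13317.5 + 1011.75 = 14329.25

$14,329.25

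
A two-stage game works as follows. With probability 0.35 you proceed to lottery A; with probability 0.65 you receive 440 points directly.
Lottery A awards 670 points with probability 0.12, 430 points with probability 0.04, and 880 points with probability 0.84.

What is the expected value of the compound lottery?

EV(A) = 0.12 × 670 + 0.04 × 430 + 0.84 × 880 = 80.4 + 17.2 + 739.2 = 836.8
Branch B: 440 (certain)
Overall = 0.35 × 836.8 + 0.65 × 440 = 292.88 + 286 = 578.88

578.88 points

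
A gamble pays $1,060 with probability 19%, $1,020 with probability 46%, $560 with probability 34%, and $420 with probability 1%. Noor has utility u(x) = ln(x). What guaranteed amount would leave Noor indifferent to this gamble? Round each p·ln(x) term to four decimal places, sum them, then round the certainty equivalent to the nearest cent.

$830.56

E[u] = 0.19·ln(1060) + 0.46·ln(1020) + 0.34·ln(560) + 0.01·ln(420) = 1.3235 + 3.1867 + 2.1515 + 0.0604 = 6.7221
CE = e^6.7221 ≈ 830.56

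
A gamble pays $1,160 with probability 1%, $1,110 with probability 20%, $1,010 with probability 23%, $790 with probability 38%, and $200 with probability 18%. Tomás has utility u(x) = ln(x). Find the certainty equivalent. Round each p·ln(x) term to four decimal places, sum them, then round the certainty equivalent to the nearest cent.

E[u] = 0.01·ln(1160) + 0.2·ln(1110) + 0.23·ln(1010) + 0.38·ln(790) + 0.18·ln(200) = 0.0706 + 1.4024 + 1.5911 + 2.5354 + 0.9537 = 6.5532
CE = e^6.5532 ≈ 701.49

$701.49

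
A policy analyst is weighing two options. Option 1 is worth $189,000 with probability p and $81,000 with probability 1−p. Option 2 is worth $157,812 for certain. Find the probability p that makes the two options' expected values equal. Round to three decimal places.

p·189000 + (1−p)·81000 = 157812
108000p + 81000 = 157812
p = (157812 − 81000) / 108000

p = 0.711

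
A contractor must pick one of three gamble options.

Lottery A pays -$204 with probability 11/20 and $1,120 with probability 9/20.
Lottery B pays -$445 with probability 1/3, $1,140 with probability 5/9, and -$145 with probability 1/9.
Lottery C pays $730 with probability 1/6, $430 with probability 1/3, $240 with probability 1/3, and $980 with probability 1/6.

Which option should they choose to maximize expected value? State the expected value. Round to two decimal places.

Lottery C ($508.33)

Lottery A = 11/20 × (-204) + 9/20 × 1120 = -112.2 + 504 = 391.8
Lottery B = 1/3 × (-445) + 5/9 × 1140 + 1/9 × (-145) = -148.3333 + 633.3333 − 16.1111 = 468.8889
Lottery C = 1/6 × 730 + 1/3 × 430 + 1/3 × 240 + 1/6 × 980 = 121.6667 + 143.3333 + 80 + 163.3333 = 508.3333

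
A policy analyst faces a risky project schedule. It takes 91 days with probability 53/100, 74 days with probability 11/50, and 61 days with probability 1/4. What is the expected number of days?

EV = 53/100 × 91 + 11/50 × 74 + 1/4 × 61 = 48.23 + 16.28 + 15.25 = 79.76

79.76 days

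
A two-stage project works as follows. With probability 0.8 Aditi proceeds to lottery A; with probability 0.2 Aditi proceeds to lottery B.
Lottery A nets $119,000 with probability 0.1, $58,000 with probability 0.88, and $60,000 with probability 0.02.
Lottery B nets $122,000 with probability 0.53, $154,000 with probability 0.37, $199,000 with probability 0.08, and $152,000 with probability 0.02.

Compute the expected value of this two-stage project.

EV(A) = 0.1 × 119000 + 0.88 × 58000 + 0.02 × 60000 = 11900 + 51040 + 1200 = 64140
EV(B) = 0.53 × 122000 + 0.37 × 154000 + 0.08 × 199000 + 0.02 × 152000 = 64660 + 56980 + 15920 + 3040 = 140600
Overall = 0.8 × 64140 + 0.2 × 140600 = 51312 + 28120 = 79432

$79,432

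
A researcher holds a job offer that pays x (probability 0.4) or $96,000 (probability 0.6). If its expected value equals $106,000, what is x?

x = $121,000

0.4·x + 0.6·96000 = 106000
0.4·x = 106000 − 57600 = 48400
x = 48400 / 0.4 = 121000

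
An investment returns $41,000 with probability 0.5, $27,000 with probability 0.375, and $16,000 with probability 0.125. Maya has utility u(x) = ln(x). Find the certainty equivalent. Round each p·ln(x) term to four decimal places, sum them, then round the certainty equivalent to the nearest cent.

$31,163.41

E[u] = 0.5·ln(41000) + 0.375·ln(27000) + 0.125·ln(16000) = 5.3107 + 3.8263 + 1.2100 = 10.3470
CE = e^10.3470 ≈ 31163.41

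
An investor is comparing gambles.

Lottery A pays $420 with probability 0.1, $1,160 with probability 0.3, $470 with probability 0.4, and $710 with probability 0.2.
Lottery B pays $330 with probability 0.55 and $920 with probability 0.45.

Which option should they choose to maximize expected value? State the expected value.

Lottery A ($720)

Lottery A = 0.1 × 420 + 0.3 × 1160 + 0.4 × 470 + 0.2 × 710 = 42 + 348 + 188 + 142 = 720
Lottery B = 0.55 × 330 + 0.45 × 920 = 181.5 + 414 = 595.5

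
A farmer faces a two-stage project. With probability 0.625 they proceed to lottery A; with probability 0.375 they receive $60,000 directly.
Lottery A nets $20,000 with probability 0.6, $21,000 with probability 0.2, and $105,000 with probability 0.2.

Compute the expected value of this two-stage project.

EV(A) = 0.6 × 20000 + 0.2 × 21000 + 0.2 × 105000 = 12000 + 4200 + 21000 = 37200
Branch B: 60000 (certain)
Overall = 0.625 × 37200 + 0.375 × 60000 = 23250 + 22500 = 45750

$45,750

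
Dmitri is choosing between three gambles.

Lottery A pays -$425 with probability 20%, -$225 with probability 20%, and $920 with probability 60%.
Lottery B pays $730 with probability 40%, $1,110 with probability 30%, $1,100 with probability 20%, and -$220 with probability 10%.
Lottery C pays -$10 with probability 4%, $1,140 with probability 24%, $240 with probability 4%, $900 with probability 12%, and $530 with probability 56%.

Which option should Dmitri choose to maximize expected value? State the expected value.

Lottery A = 0.2 × (-425) + 0.2 × (-225) + 0.6 × 920 = -85 − 45 + 552 = 422
Lottery B = 0.4 × 730 + 0.3 × 1110 + 0.2 × 1100 + 0.1 × (-220) = 292 + 333 + 220 − 22 = 823
Lottery C = 0.04 × (-10) + 0.24 × 1140 + 0.04 × 240 + 0.12 × 900 + 0.56 × 530 = -0.4 + 273.6 + 9.6 + 108 + 296.8 = 687.6

Lottery B ($823)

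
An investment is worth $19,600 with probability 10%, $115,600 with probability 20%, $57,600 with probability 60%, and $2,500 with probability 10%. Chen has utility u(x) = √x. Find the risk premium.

$6,529

E[u] = 0.1·√19600 + 0.2·√115600 + 0.6·√57600 + 0.1·√2500 = 0.1·140 + 0.2·340 + 0.6·240 + 0.1·50 = 231
CE = (231)² = 53361
Risk premium = EV − CE = 59890 − 53361 = 6529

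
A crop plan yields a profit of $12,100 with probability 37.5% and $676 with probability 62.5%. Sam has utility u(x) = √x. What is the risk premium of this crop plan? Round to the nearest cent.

$1,653.75

E[u] = 0.375·√12100 + 0.625·√676 = 0.375·110 + 0.625·26 = 57.5
CE = (57.5)² = 3306.25
Risk premium = EV − CE = 4960 − 3306.25 = 1653.75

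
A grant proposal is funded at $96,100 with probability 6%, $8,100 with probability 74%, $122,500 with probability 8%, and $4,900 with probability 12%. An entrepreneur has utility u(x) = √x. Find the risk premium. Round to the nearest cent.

$7,361.44

E[u] = 0.06·√96100 + 0.74·√8100 + 0.08·√122500 + 0.12·√4900 = 0.06·310 + 0.74·90 + 0.08·350 + 0.12·70 = 121.6
CE = (121.6)² = 14786.56
Risk premium = EV − CE = 22148 − 14786.56 = 7361.44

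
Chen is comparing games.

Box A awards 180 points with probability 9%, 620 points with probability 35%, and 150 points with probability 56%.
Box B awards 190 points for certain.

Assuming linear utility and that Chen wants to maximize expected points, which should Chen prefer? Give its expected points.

Box A (317.2 points)

Box A = 0.09 × 180 + 0.35 × 620 + 0.56 × 150 = 16.2 + 217 + 84 = 317.2
Box B: 190 (certain)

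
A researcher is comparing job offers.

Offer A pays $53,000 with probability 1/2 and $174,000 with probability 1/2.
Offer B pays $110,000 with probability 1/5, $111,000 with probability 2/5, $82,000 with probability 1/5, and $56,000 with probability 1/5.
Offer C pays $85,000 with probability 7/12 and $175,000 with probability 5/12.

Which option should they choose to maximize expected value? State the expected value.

Offer A = 1/2 × 53000 + 1/2 × 174000 = 26500 + 87000 = 113500
Offer B = 1/5 × 110000 + 2/5 × 111000 + 1/5 × 82000 + 1/5 × 56000 = 22000 + 44400 + 16400 + 11200 = 94000
Offer C = 7/12 × 85000 + 5/12 × 175000 = 49583.3333 + 72916.6667 = 122500

Offer C ($122,500)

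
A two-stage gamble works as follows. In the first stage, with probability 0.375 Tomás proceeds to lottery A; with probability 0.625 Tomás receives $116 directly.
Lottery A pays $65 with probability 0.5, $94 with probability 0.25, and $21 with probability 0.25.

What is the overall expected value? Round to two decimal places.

EV(A) = 0.5 × 65 + 0.25 × 94 + 0.25 × 21 = 32.5 + 23.5 + 5.25 = 61.25
Branch B: 116 (certain)
Overall = 0.375 × 61.25 + 0.625 × 116 = 22.96875 + 72.5 = 95.46875

$95.47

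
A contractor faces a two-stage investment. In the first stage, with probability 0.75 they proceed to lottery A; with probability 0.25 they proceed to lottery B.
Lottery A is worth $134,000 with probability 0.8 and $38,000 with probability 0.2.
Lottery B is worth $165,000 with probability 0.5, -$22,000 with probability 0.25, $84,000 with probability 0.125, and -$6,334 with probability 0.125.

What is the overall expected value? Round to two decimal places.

EV(A) = 0.8 × 134000 + 0.2 × 38000 = 107200 + 7600 = 114800
EV(B) = 0.5 × 165000 + 0.25 × (-22000) + 0.125 × 84000 + 0.125 × (-6334) = 82500 − 5500 + 10500 − 791.75 = 86708.25
Overall = 0.75 × 114800 + 0.25 × 86708.25 = 86100 + 21677.0625 = 107777.0625

$107,777.06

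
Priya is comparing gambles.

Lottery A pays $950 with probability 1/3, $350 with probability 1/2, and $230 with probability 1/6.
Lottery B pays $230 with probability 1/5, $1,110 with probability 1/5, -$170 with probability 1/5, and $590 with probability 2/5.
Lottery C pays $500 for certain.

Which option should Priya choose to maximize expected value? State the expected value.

Lottery A ($530)

Lottery A = 1/3 × 950 + 1/2 × 350 + 1/6 × 230 = 316.6667 + 175 + 38.3333 = 530
Lottery B = 1/5 × 230 + 1/5 × 1110 + 1/5 × (-170) + 2/5 × 590 = 46 + 222 − 34 + 236 = 470
Lottery C: 500 (certain)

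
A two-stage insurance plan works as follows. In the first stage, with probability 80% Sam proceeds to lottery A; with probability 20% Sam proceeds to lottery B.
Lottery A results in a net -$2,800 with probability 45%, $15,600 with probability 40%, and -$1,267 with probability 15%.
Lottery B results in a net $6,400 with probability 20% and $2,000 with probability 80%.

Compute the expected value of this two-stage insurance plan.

EV(A) = 0.45 × (-2800) + 0.4 × 15600 + 0.15 × (-1267) = -1260 + 6240 − 190.05 = 4789.95
EV(B) = 0.2 × 6400 + 0.8 × 2000 = 1280 + 1600 = 2880
Overall = 0.8 × 4789.95 + 0.2 × 2880 = 3831.96 + 576 = 4407.96

$4,407.96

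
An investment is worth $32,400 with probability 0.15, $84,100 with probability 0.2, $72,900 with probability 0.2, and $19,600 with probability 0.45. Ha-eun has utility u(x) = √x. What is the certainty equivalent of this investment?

E[u] = 0.15·√32400 + 0.2·√84100 + 0.2·√72900 + 0.45·√19600 = 0.15·180 + 0.2·290 + 0.2·270 + 0.45·140 = 202
CE = (202)² = 40804

$40,804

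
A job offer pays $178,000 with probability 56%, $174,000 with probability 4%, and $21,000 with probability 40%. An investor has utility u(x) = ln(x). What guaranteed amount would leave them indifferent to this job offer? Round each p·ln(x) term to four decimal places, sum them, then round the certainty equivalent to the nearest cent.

E[u] = 0.56·ln(178000) + 0.04·ln(174000) + 0.4·ln(21000) = 6.7701 + 0.4827 + 3.9809 = 11.2337
CE = e^11.2337 ≈ 75636.93

$75,636.93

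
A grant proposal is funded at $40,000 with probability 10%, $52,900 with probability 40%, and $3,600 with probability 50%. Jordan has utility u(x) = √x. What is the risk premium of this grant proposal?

$6,796

E[u] = 0.1·√40000 + 0.4·√52900 + 0.5·√3600 = 0.1·200 + 0.4·230 + 0.5·60 = 142
CE = (142)² = 20164
Risk premium = EV − CE = 26960 − 20164 = 6796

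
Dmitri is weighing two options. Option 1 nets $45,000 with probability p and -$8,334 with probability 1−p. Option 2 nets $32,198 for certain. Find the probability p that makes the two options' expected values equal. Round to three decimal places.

p·45000 + (1−p)·(-8334) = 32198
53334p − 8334 = 32198
p = (32198 + 8334) / 53334

p = 0.760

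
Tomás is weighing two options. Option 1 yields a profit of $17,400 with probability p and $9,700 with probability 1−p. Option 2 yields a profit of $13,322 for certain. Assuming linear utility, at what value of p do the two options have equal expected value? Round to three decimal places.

p = 0.470

p·17400 + (1−p)·9700 = 13322
7700p + 9700 = 13322
p = (13322 − 9700) / 7700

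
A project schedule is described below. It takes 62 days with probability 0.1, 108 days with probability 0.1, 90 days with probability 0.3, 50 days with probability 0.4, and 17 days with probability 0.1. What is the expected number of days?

65.7 days

EV = 0.1 × 62 + 0.1 × 108 + 0.3 × 90 + 0.4 × 50 + 0.1 × 17 = 6.2 + 10.8 + 27 + 20 + 1.7 = 65.7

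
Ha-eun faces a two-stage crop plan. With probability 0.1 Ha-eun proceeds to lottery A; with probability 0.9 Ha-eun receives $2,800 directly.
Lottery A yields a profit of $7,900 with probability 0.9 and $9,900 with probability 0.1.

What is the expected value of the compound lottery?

$3,330

EV(A) = 0.9 × 7900 + 0.1 × 9900 = 7110 + 990 = 8100
Branch B: 2800 (certain)
Overall = 0.1 × 8100 + 0.9 × 2800 = 810 + 2520 = 3330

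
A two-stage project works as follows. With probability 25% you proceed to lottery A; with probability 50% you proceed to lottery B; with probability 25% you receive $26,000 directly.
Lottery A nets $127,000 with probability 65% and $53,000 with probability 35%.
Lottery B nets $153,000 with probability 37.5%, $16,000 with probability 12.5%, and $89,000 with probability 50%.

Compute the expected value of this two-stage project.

$83,712.50

EV(A) = 0.65 × 127000 + 0.35 × 53000 = 82550 + 18550 = 101100
EV(B) = 0.375 × 153000 + 0.125 × 16000 + 0.5 × 89000 = 57375 + 2000 + 44500 = 103875
Branch C: 26000 (certain)
Overall = 0.25 × 101100 + 0.5 × 103875 + 0.25 × 26000 = 25275 + 51937.5 + 6500 = 83712.5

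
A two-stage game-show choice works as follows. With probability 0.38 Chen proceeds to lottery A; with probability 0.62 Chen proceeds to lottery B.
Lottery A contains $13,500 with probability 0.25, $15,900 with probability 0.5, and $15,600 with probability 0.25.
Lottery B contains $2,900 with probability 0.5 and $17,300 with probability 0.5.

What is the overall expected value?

EV(A) = 0.25 × 13500 + 0.5 × 15900 + 0.25 × 15600 = 3375 + 7950 + 3900 = 15225
EV(B) = 0.5 × 2900 + 0.5 × 17300 = 1450 + 8650 = 10100
Overall = 0.38 × 15225 + 0.62 × 10100 = 5785.5 + 6262 = 12047.5

$12,047.50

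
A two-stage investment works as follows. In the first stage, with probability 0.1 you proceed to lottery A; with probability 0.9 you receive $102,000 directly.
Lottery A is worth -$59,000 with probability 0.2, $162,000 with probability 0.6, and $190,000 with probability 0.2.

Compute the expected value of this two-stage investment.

$104,140

EV(A) = 0.2 × (-59000) + 0.6 × 162000 + 0.2 × 190000 = -11800 + 97200 + 38000 = 123400
Branch B: 102000 (certain)
Overall = 0.1 × 123400 + 0.9 × 102000 = 12340 + 91800 = 104140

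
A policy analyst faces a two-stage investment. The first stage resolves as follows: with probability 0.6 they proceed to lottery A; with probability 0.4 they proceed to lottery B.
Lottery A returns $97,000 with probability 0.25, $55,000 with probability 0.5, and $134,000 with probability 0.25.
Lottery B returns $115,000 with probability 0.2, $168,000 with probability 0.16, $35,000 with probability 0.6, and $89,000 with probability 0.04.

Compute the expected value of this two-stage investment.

EV(A) = 0.25 × 97000 + 0.5 × 55000 + 0.25 × 134000 = 24250 + 27500 + 33500 = 85250
EV(B) = 0.2 × 115000 + 0.16 × 168000 + 0.6 × 35000 + 0.04 × 89000 = 23000 + 26880 + 21000 + 3560 = 74440
Overall = 0.6 × 85250 + 0.4 × 74440 = 51150 + 29776 = 80926

$80,926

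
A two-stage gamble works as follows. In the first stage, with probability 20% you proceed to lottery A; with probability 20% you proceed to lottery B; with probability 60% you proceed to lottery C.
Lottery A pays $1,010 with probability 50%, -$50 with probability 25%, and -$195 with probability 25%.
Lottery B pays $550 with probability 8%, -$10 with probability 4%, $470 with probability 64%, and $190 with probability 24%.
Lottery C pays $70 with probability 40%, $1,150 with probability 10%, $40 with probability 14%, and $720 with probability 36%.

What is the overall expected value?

$411.43

EV(A) = 0.5 × 1010 + 0.25 × (-50) + 0.25 × (-195) = 505 − 12.5 − 48.75 = 443.75
EV(B) = 0.08 × 550 + 0.04 × (-10) + 0.64 × 470 + 0.24 × 190 = 44 − 0.4 + 300.8 + 45.6 = 390
EV(C) = 0.4 × 70 + 0.1 × 1150 + 0.14 × 40 + 0.36 × 720 = 28 + 115 + 5.6 + 259.2 = 407.8
Overall = 0.2 × 443.75 + 0.2 × 390 + 0.6 × 407.8 = 88.75 + 78 + 244.68 = 411.43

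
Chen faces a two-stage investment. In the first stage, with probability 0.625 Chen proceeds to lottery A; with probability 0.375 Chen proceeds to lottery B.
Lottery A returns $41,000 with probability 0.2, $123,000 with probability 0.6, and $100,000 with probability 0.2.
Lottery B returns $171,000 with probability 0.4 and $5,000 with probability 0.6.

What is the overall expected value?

$90,525

EV(A) = 0.2 × 41000 + 0.6 × 123000 + 0.2 × 100000 = 8200 + 73800 + 20000 = 102000
EV(B) = 0.4 × 171000 + 0.6 × 5000 = 68400 + 3000 = 71400
Overall = 0.625 × 102000 + 0.375 × 71400 = 63750 + 26775 = 90525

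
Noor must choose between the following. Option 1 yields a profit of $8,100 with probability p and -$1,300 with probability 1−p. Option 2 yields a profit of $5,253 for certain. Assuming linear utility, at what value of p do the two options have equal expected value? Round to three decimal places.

p = 0.697

p·8100 + (1−p)·(-1300) = 5253
9400p − 1300 = 5253
p = (5253 + 1300) / 9400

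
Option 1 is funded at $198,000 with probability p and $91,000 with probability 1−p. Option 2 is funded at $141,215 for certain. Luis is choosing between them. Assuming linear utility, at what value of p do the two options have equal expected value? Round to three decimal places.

p = 0.469

p·198000 + (1−p)·91000 = 141215
107000p + 91000 = 141215
p = (141215 − 91000) / 107000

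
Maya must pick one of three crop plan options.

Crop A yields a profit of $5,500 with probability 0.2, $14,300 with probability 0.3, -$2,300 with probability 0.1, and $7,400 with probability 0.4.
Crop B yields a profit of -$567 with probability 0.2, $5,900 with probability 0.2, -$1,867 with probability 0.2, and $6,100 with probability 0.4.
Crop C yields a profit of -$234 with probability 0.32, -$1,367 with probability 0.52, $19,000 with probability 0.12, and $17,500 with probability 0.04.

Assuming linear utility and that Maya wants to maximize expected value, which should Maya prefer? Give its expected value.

Crop A = 0.2 × 5500 + 0.3 × 14300 + 0.1 × (-2300) + 0.4 × 7400 = 1100 + 4290 − 230 + 2960 = 8120
Crop B = 0.2 × (-567) + 0.2 × 5900 + 0.2 × (-1867) + 0.4 × 6100 = -113.4 + 1180 − 373.4 + 2440 = 3133.2
Crop C = 0.32 × (-234) + 0.52 × (-1367) + 0.12 × 19000 + 0.04 × 17500 = -74.88 − 710.84 + 2280 + 700 = 2194.28

Crop A ($8,120)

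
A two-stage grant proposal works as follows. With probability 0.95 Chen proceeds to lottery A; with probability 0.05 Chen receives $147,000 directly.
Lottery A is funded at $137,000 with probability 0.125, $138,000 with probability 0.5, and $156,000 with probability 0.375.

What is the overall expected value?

$144,743.75

EV(A) = 0.125 × 137000 + 0.5 × 138000 + 0.375 × 156000 = 17125 + 69000 + 58500 = 144625
Branch B: 147000 (certain)
Overall = 0.95 × 144625 + 0.05 × 147000 = 137393.75 + 7350 = 144743.75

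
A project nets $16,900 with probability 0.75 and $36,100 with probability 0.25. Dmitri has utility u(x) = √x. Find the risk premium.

E[u] = 0.75·√16900 + 0.25·√36100 = 0.75·130 + 0.25·190 = 145
CE = (145)² = 21025
Risk premium = EV − CE = 21700 − 21025 = 675

$675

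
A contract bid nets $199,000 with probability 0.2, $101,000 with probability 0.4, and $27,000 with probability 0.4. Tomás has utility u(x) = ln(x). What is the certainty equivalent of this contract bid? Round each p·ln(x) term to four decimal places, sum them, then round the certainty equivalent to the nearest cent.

$68,240.94

E[u] = 0.2·ln(199000) + 0.4·ln(101000) + 0.4·ln(27000) = 2.4402 + 4.6092 + 4.0814 = 11.1308
CE = e^11.1308 ≈ 68240.94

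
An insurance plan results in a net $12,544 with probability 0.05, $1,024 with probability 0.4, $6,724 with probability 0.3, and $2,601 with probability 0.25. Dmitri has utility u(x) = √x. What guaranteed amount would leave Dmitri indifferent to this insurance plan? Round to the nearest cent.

$3,108.06

E[u] = 0.05·√12544 + 0.4·√1024 + 0.3·√6724 + 0.25·√2601 = 0.05·112 + 0.4·32 + 0.3·82 + 0.25·51 = 55.75
CE = (55.75)² = 3108.0625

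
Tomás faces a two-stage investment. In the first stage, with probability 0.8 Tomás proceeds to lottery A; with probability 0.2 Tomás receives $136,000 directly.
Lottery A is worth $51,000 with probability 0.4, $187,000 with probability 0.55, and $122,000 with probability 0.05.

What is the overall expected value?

$130,680

EV(A) = 0.4 × 51000 + 0.55 × 187000 + 0.05 × 122000 = 20400 + 102850 + 6100 = 129350
Branch B: 136000 (certain)
Overall = 0.8 × 129350 + 0.2 × 136000 = 103480 + 27200 = 130680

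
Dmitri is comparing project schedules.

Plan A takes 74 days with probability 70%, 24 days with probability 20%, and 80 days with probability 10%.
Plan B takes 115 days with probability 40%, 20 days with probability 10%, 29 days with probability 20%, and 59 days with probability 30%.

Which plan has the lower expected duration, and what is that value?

Plan A = 0.7 × 74 + 0.2 × 24 + 0.1 × 80 = 51.8 + 4.8 + 8 = 64.6
Plan B = 0.4 × 115 + 0.1 × 20 + 0.2 × 29 + 0.3 × 59 = 46 + 2 + 5.8 + 17.7 = 71.5

Plan A (64.6 days)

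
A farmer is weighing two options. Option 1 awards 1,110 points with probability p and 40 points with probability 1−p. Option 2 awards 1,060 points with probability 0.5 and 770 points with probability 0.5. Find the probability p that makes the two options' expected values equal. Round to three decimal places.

p = 0.818

EV(Option 2) = 0.5 × 1060 + 0.5 × 770 = 530 + 385 = 915
p·1110 + (1−p)·40 = 915
1070p + 40 = 915
p = (915 − 40) / 1070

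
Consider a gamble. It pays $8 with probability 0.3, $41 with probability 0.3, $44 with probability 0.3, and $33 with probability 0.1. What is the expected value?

$31.20

EV = 0.3 × 8 + 0.3 × 41 + 0.3 × 44 + 0.1 × 33 = 2.4 + 12.3 + 13.2 + 3.3 = 31.2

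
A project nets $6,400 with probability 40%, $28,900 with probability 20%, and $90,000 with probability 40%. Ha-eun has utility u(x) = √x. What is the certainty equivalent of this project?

$34,596

E[u] = 0.4·√6400 + 0.2·√28900 + 0.4·√90000 = 0.4·80 + 0.2·170 + 0.4·300 = 186
CE = (186)² = 34596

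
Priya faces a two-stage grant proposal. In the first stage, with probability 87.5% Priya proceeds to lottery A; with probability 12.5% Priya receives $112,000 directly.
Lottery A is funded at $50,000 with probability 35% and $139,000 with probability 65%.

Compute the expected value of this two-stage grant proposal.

$108,368.75

EV(A) = 0.35 × 50000 + 0.65 × 139000 = 17500 + 90350 = 107850
Branch B: 112000 (certain)
Overall = 0.875 × 107850 + 0.125 × 112000 = 94368.75 + 14000 = 108368.75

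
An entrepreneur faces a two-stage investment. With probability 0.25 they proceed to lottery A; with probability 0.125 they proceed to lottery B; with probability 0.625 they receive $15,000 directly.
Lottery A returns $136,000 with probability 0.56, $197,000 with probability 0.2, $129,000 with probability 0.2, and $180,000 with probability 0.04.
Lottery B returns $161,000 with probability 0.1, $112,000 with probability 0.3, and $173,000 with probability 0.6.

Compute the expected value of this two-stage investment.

$65,702.50

EV(A) = 0.56 × 136000 + 0.2 × 197000 + 0.2 × 129000 + 0.04 × 180000 = 76160 + 39400 + 25800 + 7200 = 148560
EV(B) = 0.1 × 161000 + 0.3 × 112000 + 0.6 × 173000 = 16100 + 33600 + 103800 = 153500
Branch C: 15000 (certain)
Overall = 0.25 × 148560 + 0.125 × 153500 + 0.625 × 15000 = 37140 + 19187.5 + 9375 = 65702.5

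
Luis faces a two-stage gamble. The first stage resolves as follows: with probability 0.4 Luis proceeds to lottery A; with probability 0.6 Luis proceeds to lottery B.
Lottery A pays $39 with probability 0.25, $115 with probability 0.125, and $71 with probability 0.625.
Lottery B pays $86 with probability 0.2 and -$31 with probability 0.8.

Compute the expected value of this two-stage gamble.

$22.84

EV(A) = 0.25 × 39 + 0.125 × 115 + 0.625 × 71 = 9.75 + 14.375 + 44.375 = 68.5
EV(B) = 0.2 × 86 + 0.8 × (-31) = 17.2 − 24.8 = -7.6
Overall = 0.4 × 68.5 + 0.6 × (-7.6) = 27.4 − 4.56 = 22.84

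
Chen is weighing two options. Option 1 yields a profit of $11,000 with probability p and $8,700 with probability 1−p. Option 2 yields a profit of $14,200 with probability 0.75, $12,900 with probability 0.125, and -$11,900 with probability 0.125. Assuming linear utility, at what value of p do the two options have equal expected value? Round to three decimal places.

EV(Option 2) = 0.75 × 14200 + 0.125 × 12900 + 0.125 × (-11900) = 10650 + 1612.5 − 1487.5 = 10775
p·11000 + (1−p)·8700 = 10775
2300p + 8700 = 10775
p = (10775 − 8700) / 2300

p = 0.902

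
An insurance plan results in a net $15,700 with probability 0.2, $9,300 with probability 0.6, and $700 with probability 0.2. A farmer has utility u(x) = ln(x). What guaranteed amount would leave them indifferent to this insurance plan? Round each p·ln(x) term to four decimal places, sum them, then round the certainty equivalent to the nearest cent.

E[u] = 0.2·ln(15700) + 0.6·ln(9300) + 0.2·ln(700) = 1.9323 + 5.4827 + 1.3102 = 8.7252
CE = e^8.7252 ≈ 6156.11

$6,156.11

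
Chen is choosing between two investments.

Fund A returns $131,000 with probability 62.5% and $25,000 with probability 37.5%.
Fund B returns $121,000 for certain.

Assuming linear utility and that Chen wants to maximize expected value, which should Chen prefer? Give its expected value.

Fund B ($121,000)

Fund A = 0.625 × 131000 + 0.375 × 25000 = 81875 + 9375 = 91250
Fund B: 121000 (certain)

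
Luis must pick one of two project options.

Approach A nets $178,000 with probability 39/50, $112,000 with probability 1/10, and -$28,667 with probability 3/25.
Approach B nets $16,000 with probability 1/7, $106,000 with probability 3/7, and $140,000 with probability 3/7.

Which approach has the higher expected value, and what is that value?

Approach A = 39/50 × 178000 + 1/10 × 112000 + 3/25 × (-28667) = 138840 + 11200 − 3440.04 = 146599.96
Approach B = 1/7 × 16000 + 3/7 × 106000 + 3/7 × 140000 = 2285.7143 + 45428.5714 + 60000 = 107714.2857

Approach A ($146,599.96)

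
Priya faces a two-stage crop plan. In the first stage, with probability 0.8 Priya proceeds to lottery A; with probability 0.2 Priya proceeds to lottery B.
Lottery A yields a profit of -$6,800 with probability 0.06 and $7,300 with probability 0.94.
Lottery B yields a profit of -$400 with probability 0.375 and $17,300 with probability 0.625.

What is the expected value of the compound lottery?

EV(A) = 0.06 × (-6800) + 0.94 × 7300 = -408 + 6862 = 6454
EV(B) = 0.375 × (-400) + 0.625 × 17300 = -150 + 10812.5 = 10662.5
Overall = 0.8 × 6454 + 0.2 × 10662.5 = 5163.2 + 2132.5 = 7295.7

$7,295.70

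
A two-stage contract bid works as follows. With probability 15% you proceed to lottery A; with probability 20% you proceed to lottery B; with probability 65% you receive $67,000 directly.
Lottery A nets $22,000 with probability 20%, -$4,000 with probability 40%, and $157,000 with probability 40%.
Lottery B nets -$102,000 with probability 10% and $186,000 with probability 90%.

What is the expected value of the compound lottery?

EV(A) = 0.2 × 22000 + 0.4 × (-4000) + 0.4 × 157000 = 4400 − 1600 + 62800 = 65600
EV(B) = 0.1 × (-102000) + 0.9 × 186000 = -10200 + 167400 = 157200
Branch C: 67000 (certain)
Overall = 0.15 × 65600 + 0.2 × 157200 + 0.65 × 67000 = 9840 + 31440 + 43550 = 84830

$84,830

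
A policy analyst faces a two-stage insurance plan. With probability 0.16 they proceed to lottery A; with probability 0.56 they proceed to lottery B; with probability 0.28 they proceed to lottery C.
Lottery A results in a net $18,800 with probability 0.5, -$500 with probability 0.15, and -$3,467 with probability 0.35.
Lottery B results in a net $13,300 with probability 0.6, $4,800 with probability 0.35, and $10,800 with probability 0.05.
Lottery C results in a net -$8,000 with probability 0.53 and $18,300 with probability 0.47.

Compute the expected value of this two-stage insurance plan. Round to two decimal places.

$8,230.93

EV(A) = 0.5 × 18800 + 0.15 × (-500) + 0.35 × (-3467) = 9400 − 75 − 1213.45 = 8111.55
EV(B) = 0.6 × 13300 + 0.35 × 4800 + 0.05 × 10800 = 7980 + 1680 + 540 = 10200
EV(C) = 0.53 × (-8000) + 0.47 × 18300 = -4240 + 8601 = 4361
Overall = 0.16 × 8111.55 + 0.56 × 10200 + 0.28 × 4361 = 1297.848 + 5712 + 1221.08 = 8230.928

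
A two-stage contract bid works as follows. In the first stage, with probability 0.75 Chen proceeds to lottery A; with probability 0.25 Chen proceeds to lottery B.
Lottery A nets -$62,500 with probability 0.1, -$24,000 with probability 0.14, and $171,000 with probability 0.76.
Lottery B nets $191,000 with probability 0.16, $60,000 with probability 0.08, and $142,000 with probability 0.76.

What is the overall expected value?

EV(A) = 0.1 × (-62500) + 0.14 × (-24000) + 0.76 × 171000 = -6250 − 3360 + 129960 = 120350
EV(B) = 0.16 × 191000 + 0.08 × 60000 + 0.76 × 142000 = 30560 + 4800 + 107920 = 143280
Overall = 0.75 × 120350 + 0.25 × 143280 = 90262.5 + 35820 = 126082.5

$126,082.50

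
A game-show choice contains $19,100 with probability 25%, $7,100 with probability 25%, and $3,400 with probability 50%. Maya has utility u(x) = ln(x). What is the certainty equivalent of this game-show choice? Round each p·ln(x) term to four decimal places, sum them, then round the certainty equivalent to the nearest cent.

$6,293.04

E[u] = 0.25·ln(19100) + 0.25·ln(7100) + 0.5·ln(3400) = 2.4644 + 2.2170 + 4.0658 = 8.7472
CE = e^8.7472 ≈ 6293.04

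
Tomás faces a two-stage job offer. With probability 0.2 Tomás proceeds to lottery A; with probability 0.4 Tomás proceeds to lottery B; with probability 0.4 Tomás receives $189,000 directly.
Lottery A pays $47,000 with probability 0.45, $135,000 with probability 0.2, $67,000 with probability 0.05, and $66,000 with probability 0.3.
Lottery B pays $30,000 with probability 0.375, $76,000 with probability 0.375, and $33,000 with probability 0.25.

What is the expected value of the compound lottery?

EV(A) = 0.45 × 47000 + 0.2 × 135000 + 0.05 × 67000 + 0.3 × 66000 = 21150 + 27000 + 3350 + 19800 = 71300
EV(B) = 0.375 × 30000 + 0.375 × 76000 + 0.25 × 33000 = 11250 + 28500 + 8250 = 48000
Branch C: 189000 (certain)
Overall = 0.2 × 71300 + 0.4 × 48000 + 0.4 × 189000 = 14260 + 19200 + 75600 = 109060

$109,060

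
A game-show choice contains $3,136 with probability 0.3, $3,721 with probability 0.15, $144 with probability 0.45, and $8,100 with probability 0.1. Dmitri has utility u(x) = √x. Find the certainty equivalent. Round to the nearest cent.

$1,628.12

E[u] = 0.3·√3136 + 0.15·√3721 + 0.45·√144 + 0.1·√8100 = 0.3·56 + 0.15·61 + 0.45·12 + 0.1·90 = 40.35
CE = (40.35)² = 1628.1225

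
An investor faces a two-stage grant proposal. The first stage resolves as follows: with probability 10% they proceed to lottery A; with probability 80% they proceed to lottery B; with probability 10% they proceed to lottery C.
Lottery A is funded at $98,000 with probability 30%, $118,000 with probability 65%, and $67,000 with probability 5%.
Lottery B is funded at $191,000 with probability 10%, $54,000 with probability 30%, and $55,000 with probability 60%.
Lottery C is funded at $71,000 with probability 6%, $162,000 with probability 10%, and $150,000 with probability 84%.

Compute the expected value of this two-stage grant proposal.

EV(A) = 0.3 × 98000 + 0.65 × 118000 + 0.05 × 67000 = 29400 + 76700 + 3350 = 109450
EV(B) = 0.1 × 191000 + 0.3 × 54000 + 0.6 × 55000 = 19100 + 16200 + 33000 = 68300
EV(C) = 0.06 × 71000 + 0.1 × 162000 + 0.84 × 150000 = 4260 + 16200 + 126000 = 146460
Overall = 0.1 × 109450 + 0.8 × 68300 + 0.1 × 146460 = 10945 + 54640 + 14646 = 80231

$80,231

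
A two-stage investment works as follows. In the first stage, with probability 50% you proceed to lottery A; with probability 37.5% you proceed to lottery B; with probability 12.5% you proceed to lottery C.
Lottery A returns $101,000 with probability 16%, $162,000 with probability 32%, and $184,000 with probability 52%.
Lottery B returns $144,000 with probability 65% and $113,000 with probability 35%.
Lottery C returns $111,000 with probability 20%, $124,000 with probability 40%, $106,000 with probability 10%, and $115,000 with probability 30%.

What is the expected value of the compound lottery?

EV(A) = 0.16 × 101000 + 0.32 × 162000 + 0.52 × 184000 = 16160 + 51840 + 95680 = 163680
EV(B) = 0.65 × 144000 + 0.35 × 113000 = 93600 + 39550 = 133150
EV(C) = 0.2 × 111000 + 0.4 × 124000 + 0.1 × 106000 + 0.3 × 115000 = 22200 + 49600 + 10600 + 34500 = 116900
Overall = 0.5 × 163680 + 0.375 × 133150 + 0.125 × 116900 = 81840 + 49931.25 + 14612.5 = 146383.75

$146,383.75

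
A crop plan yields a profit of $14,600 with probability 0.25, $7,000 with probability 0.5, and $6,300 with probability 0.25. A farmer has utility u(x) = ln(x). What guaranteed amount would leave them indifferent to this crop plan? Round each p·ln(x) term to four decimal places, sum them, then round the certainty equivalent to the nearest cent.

E[u] = 0.25·ln(14600) + 0.5·ln(7000) + 0.25·ln(6300) = 2.3972 + 4.4268 + 2.1871 = 9.0111
CE = e^9.0111 ≈ 8193.53

$8,193.53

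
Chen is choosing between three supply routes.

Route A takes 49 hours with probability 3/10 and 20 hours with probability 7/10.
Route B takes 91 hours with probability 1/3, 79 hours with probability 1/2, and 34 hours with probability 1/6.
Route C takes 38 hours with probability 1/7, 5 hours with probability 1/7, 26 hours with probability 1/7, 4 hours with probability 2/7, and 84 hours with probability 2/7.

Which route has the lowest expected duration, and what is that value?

Route A (28.7 hours)

Route A = 3/10 × 49 + 7/10 × 20 = 14.7 + 14 = 28.7
Route B = 1/3 × 91 + 1/2 × 79 + 1/6 × 34 = 30.3333 + 39.5 + 5.6667 = 75.5
Route C = 1/7 × 38 + 1/7 × 5 + 1/7 × 26 + 2/7 × 4 + 2/7 × 84 = 5.4286 + 0.7143 + 3.7143 + 1.1429 + 24 = 35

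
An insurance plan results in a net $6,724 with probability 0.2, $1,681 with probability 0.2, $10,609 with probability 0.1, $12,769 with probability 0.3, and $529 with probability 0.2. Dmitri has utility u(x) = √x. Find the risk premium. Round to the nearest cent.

E[u] = 0.2·√6724 + 0.2·√1681 + 0.1·√10609 + 0.3·√12769 + 0.2·√529 = 0.2·82 + 0.2·41 + 0.1·103 + 0.3·113 + 0.2·23 = 73.4
CE = (73.4)² = 5387.56
Risk premium = EV − CE = 6678.4 − 5387.56 = 1290.84

$1,290.84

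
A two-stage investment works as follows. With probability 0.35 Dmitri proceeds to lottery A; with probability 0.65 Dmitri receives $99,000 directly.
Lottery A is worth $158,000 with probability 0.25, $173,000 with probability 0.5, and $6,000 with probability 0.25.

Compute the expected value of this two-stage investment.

$108,975

EV(A) = 0.25 × 158000 + 0.5 × 173000 + 0.25 × 6000 = 39500 + 86500 + 1500 = 127500
Branch B: 99000 (certain)
Overall = 0.35 × 127500 + 0.65 × 99000 = 44625 + 64350 = 108975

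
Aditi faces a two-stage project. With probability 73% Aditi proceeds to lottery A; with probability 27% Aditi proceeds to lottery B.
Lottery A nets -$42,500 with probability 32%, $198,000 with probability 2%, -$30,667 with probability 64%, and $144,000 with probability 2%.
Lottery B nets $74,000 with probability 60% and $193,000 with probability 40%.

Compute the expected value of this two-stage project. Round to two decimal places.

EV(A) = 0.32 × (-42500) + 0.02 × 198000 + 0.64 × (-30667) + 0.02 × 144000 = -13600 + 3960 − 19626.88 + 2880 = -26386.88
EV(B) = 0.6 × 74000 + 0.4 × 193000 = 44400 + 77200 = 121600
Overall = 0.73 × (-26386.88) + 0.27 × 121600 = -19262.4224 + 32832 = 13569.5776

$13,569.58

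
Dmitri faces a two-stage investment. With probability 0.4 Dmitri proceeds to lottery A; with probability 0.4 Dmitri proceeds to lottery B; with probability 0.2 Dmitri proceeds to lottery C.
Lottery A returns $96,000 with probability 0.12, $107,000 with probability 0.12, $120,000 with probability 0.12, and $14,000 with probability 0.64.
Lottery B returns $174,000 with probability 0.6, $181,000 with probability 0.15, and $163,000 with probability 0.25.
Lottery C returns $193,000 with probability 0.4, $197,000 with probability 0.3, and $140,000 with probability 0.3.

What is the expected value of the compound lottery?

EV(A) = 0.12 × 96000 + 0.12 × 107000 + 0.12 × 120000 + 0.64 × 14000 = 11520 + 12840 + 14400 + 8960 = 47720
EV(B) = 0.6 × 174000 + 0.15 × 181000 + 0.25 × 163000 = 104400 + 27150 + 40750 = 172300
EV(C) = 0.4 × 193000 + 0.3 × 197000 + 0.3 × 140000 = 77200 + 59100 + 42000 = 178300
Overall = 0.4 × 47720 + 0.4 × 172300 + 0.2 × 178300 = 19088 + 68920 + 35660 = 123668

$123,668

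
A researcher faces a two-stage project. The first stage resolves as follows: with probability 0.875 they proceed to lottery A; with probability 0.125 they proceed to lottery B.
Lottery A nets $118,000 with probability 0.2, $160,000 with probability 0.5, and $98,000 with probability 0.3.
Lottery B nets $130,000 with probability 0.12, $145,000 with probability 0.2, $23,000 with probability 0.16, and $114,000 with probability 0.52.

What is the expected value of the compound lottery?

EV(A) = 0.2 × 118000 + 0.5 × 160000 + 0.3 × 98000 = 23600 + 80000 + 29400 = 133000
EV(B) = 0.12 × 130000 + 0.2 × 145000 + 0.16 × 23000 + 0.52 × 114000 = 15600 + 29000 + 3680 + 59280 = 107560
Overall = 0.875 × 133000 + 0.125 × 107560 = 116375 + 13445 = 129820

$129,820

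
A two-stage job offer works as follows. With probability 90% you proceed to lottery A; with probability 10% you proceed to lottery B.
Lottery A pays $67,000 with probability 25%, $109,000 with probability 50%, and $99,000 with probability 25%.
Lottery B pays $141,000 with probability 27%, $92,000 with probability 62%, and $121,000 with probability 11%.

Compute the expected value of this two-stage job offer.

$97,242

EV(A) = 0.25 × 67000 + 0.5 × 109000 + 0.25 × 99000 = 16750 + 54500 + 24750 = 96000
EV(B) = 0.27 × 141000 + 0.62 × 92000 + 0.11 × 121000 = 38070 + 57040 + 13310 = 108420
Overall = 0.9 × 96000 + 0.1 × 108420 = 86400 + 10842 = 97242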